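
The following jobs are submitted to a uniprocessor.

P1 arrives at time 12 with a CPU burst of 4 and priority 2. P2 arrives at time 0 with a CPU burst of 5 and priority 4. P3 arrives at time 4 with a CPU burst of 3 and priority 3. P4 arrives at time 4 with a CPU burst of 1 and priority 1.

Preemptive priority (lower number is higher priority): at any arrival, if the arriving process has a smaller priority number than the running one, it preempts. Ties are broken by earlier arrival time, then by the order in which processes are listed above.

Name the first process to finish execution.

Gantt: | P2 0-4 | P4 4-5 | P3 5-8 | P2 8-9 | idle 9-12 | P1 12-16 |
Completion: P1=16  P2=9  P3=8  P4=5
Turnaround (C−A): P1=4  P2=9  P3=4  P4=1
Finish order: P4 → P3 → P2 → P1

P4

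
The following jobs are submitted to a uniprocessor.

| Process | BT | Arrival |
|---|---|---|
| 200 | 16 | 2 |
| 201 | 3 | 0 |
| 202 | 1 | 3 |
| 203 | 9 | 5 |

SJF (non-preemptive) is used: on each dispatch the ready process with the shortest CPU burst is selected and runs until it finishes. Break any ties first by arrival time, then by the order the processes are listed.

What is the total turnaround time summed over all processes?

46

Gantt: | 201 0-3 | 202 3-4 | 200 4-20 | 203 20-29 |
Completion: 200=20  201=3  202=4  203=29
Turnaround (C−A): 200=18  201=3  202=1  203=24
Turnaround = completion − arrival: 200=18, 201=3, 202=1, 203=24
Total turnaround = 18 + 3 + 1 + 24 = 46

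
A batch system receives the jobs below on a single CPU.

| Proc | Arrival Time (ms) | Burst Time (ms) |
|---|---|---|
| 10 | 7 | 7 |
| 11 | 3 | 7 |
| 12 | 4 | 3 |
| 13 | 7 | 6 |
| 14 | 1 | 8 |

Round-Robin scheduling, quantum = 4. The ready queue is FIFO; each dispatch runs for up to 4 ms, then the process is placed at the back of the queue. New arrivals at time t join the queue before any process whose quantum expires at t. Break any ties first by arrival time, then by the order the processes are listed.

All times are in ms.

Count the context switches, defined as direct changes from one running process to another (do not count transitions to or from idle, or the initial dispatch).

Timeline: | idle 0-1 | 14 1-5 | 11 5-9 | 12 9-12 | 14 12-16 | 10 16-20 | 13 20-24 | 11 24-27 | 10 27-30 | 13 30-32 |
Completion: 10=30  11=27  12=12  13=32  14=16

8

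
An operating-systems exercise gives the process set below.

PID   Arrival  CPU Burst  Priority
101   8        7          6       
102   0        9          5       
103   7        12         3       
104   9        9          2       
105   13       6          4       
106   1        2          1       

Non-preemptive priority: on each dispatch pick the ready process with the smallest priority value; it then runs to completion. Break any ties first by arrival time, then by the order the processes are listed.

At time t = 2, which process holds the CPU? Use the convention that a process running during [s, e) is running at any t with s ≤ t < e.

102

Schedule: | 102 0-9 | 106 9-11 | 104 11-20 | 103 20-32 | 105 32-38 | 101 38-45 |
Completion: 101=45  102=9  103=32  104=20  105=38  106=11
Turnaround (C−A): 101=37  102=9  103=25  104=11  105=25  106=10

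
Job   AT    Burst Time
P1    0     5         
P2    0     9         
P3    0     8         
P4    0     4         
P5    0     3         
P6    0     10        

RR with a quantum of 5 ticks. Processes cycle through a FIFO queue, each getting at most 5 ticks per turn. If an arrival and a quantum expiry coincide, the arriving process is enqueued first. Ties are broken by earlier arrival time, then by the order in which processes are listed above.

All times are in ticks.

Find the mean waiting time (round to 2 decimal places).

Timeline: | P1 0-5 | P2 5-10 | P3 10-15 | P4 15-19 | P5 19-22 | P6 22-27 | P2 27-31 | P3 31-34 | P6 34-39 |
Completion: P1=5  P2=31  P3=34  P4=19  P5=22  P6=39
Turnaround (C−A): P1=5  P2=31  P3=34  P4=19  P5=22  P6=39
Waiting times: P1=0, P2=22, P3=26, P4=15, P5=19, P6=29
Average waiting = (0+22+26+15+19+29) / 6 = 111/6 = 18.50

18.50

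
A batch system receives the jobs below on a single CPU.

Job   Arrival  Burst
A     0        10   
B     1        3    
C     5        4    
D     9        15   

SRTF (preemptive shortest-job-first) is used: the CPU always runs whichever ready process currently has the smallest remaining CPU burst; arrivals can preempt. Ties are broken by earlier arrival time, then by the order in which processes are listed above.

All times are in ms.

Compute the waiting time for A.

7

Timeline: | A 0-1 | B 1-4 | A 4-5 | C 5-9 | A 9-17 | D 17-32 |
Completion: A=17  B=4  C=9  D=32
Turnaround (C−A): A=17  B=3  C=4  D=23
Waiting(A) = turnaround − burst = 17 − 10 = 7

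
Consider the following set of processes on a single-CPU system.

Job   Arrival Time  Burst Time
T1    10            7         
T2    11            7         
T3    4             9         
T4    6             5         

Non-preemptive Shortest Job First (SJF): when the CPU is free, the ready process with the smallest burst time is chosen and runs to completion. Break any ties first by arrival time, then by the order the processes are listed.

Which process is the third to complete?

Gantt: | idle 0-4 | T3 4-13 | T4 13-18 | T1 18-25 | T2 25-32 |
Completion: T1=25  T2=32  T3=13  T4=18
Turnaround (C−A): T1=15  T2=21  T3=9  T4=12
Finish order: T3 → T4 → T1 → T2

T1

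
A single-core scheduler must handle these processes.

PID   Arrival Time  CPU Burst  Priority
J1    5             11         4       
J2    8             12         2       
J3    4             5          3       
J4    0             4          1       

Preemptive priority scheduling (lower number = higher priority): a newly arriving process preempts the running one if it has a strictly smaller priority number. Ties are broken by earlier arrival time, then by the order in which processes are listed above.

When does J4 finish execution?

4

Gantt: | J4 0-4 | J3 4-8 | J2 8-20 | J3 20-21 | J1 21-32 |
Completion: J1=32  J2=20  J3=21  J4=4
Turnaround (C−A): J1=27  J2=12  J3=17  J4=4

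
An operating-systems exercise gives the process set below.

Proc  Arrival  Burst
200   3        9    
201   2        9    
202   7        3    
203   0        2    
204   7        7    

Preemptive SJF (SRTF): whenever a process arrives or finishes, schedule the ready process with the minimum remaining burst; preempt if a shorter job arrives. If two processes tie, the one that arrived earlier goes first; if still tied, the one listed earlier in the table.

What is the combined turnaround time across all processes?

Schedule: | 203 0-2 | 201 2-7 | 202 7-10 | 201 10-14 | 204 14-21 | 200 21-30 |
Completion: 200=30  201=14  202=10  203=2  204=21
Turnaround (C−A): 200=27  201=12  202=3  203=2  204=14
Turnaround = completion − arrival: 200=27, 201=12, 202=3, 203=2, 204=14
Total turnaround = 27 + 12 + 3 + 2 + 14 = 58

58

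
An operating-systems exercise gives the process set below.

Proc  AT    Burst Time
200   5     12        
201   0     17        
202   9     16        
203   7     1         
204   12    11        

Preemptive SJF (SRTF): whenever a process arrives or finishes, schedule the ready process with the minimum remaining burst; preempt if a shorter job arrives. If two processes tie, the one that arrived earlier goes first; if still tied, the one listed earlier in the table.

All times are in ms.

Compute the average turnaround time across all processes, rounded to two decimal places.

24.00

Gantt: | 201 0-7 | 203 7-8 | 201 8-18 | 204 18-29 | 200 29-41 | 202 41-57 |
Completion: 200=41  201=18  202=57  203=8  204=29
Turnaround times: 200=36, 201=18, 202=48, 203=1, 204=17
Average turnaround = (36+18+48+1+17) / 5 = 120/5 = 24.00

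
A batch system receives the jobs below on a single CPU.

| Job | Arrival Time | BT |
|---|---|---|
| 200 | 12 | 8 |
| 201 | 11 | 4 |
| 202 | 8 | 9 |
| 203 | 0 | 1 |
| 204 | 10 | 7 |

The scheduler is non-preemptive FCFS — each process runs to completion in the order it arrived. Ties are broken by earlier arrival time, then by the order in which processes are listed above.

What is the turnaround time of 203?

1

Schedule: | 203 0-1 | idle 1-8 | 202 8-17 | 204 17-24 | 201 24-28 | 200 28-36 |
Completion: 200=36  201=28  202=17  203=1  204=24
Turnaround (C−A): 200=24  201=17  202=9  203=1  204=14
Turnaround(203) = completion − arrival = 1 − 0 = 1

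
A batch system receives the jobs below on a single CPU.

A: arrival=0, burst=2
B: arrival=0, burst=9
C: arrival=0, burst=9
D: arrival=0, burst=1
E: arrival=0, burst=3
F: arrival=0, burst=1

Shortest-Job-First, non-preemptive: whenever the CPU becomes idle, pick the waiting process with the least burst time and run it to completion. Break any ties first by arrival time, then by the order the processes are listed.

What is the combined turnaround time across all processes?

55

Timeline: | D 0-1 | F 1-2 | A 2-4 | E 4-7 | B 7-16 | C 16-25 |
Completion: A=4  B=16  C=25  D=1  E=7  F=2
Turnaround (C−A): A=4  B=16  C=25  D=1  E=7  F=2
Turnaround = completion − arrival: A=4, B=16, C=25, D=1, E=7, F=2
Total turnaround = 4 + 16 + 25 + 1 + 7 + 2 = 55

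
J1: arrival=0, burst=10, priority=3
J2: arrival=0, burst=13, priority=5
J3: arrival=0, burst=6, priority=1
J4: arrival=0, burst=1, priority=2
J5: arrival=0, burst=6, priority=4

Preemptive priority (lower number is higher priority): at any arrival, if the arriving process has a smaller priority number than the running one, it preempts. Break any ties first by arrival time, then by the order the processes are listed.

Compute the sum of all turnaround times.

89

Timeline: | J3 0-6 | J4 6-7 | J1 7-17 | J5 17-23 | J2 23-36 |
Completion: J1=17  J2=36  J3=6  J4=7  J5=23
Turnaround = completion − arrival: J1=17, J2=36, J3=6, J4=7, J5=23
Total turnaround = 17 + 36 + 6 + 7 + 23 = 89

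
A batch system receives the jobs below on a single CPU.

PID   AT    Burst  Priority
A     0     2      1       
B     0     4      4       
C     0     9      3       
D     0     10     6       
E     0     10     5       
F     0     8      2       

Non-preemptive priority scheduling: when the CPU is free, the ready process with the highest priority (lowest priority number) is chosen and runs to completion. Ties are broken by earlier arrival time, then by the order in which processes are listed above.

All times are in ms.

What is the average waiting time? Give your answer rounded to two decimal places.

14.50

Timeline: | A 0-2 | F 2-10 | C 10-19 | B 19-23 | E 23-33 | D 33-43 |
Completion: A=2  B=23  C=19  D=43  E=33  F=10
Waiting times: A=0, B=19, C=10, D=33, E=23, F=2
Average waiting = (0+19+10+33+23+2) / 6 = 87/6 = 14.50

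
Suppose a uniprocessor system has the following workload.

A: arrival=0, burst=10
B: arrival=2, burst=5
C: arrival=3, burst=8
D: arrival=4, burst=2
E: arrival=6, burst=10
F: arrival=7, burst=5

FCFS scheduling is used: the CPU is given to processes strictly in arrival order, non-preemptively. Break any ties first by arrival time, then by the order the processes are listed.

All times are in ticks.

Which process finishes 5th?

E

Schedule: | A 0-10 | B 10-15 | C 15-23 | D 23-25 | E 25-35 | F 35-40 |
Completion: A=10  B=15  C=23  D=25  E=35  F=40
Turnaround (C−A): A=10  B=13  C=20  D=21  E=29  F=33
Finish order: A → B → C → D → E → F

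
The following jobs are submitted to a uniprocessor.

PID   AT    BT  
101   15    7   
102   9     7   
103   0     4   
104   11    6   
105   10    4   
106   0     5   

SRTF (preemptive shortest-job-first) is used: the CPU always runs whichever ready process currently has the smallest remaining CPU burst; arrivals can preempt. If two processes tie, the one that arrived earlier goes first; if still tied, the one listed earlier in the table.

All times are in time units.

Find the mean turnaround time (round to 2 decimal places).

10.17

Schedule: | 103 0-4 | 106 4-9 | 102 9-10 | 105 10-14 | 102 14-20 | 104 20-26 | 101 26-33 |
Completion: 101=33  102=20  103=4  104=26  105=14  106=9
Turnaround (C−A): 101=18  102=11  103=4  104=15  105=4  106=9
Turnaround times: 101=18, 102=11, 103=4, 104=15, 105=4, 106=9
Average turnaround = (18+11+4+15+4+9) / 6 = 61/6 = 10.17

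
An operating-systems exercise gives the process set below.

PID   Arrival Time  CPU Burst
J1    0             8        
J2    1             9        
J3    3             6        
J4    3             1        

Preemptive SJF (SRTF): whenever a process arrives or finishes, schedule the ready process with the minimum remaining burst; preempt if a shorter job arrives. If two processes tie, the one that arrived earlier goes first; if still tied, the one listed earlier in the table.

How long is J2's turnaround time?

23

Timeline: | J1 0-3 | J4 3-4 | J1 4-9 | J3 9-15 | J2 15-24 |
Completion: J1=9  J2=24  J3=15  J4=4
Turnaround (C−A): J1=9  J2=23  J3=12  J4=1
Turnaround(J2) = completion − arrival = 24 − 1 = 23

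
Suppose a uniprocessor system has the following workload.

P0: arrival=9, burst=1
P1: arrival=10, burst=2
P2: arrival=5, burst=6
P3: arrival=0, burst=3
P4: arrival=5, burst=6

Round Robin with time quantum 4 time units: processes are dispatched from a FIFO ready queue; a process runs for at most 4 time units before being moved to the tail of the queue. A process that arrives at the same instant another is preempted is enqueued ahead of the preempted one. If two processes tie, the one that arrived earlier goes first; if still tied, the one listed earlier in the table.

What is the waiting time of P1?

6

Timeline: | P3 0-3 | idle 3-5 | P2 5-9 | P4 9-13 | P0 13-14 | P2 14-16 | P1 16-18 | P4 18-20 |
Completion: P0=14  P1=18  P2=16  P3=3  P4=20
Turnaround (C−A): P0=5  P1=8  P2=11  P3=3  P4=15
Waiting(P1) = turnaround − burst = 8 − 2 = 6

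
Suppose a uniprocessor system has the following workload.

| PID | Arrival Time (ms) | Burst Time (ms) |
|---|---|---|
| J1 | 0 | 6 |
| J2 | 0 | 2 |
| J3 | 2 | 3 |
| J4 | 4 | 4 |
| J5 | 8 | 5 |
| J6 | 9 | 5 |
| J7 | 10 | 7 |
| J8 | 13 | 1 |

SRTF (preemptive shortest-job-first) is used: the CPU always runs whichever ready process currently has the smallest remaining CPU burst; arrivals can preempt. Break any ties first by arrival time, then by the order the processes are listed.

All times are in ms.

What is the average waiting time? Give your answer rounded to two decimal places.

5.63

Schedule: | J2 0-2 | J3 2-5 | J4 5-9 | J5 9-14 | J8 14-15 | J6 15-20 | J1 20-26 | J7 26-33 |
Completion: J1=26  J2=2  J3=5  J4=9  J5=14  J6=20  J7=33  J8=15
Turnaround (C−A): J1=26  J2=2  J3=3  J4=5  J5=6  J6=11  J7=23  J8=2
Waiting times: J1=20, J2=0, J3=0, J4=1, J5=1, J6=6, J7=16, J8=1
Average waiting = (20+0+0+1+1+6+16+1) / 8 = 45/8 = 5.63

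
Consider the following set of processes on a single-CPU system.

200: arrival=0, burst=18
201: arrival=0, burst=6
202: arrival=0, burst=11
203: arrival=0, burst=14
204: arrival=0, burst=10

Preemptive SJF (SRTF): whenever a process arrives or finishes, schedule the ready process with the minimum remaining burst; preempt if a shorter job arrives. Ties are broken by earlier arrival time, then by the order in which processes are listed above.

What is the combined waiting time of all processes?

90

Gantt: | 201 0-6 | 204 6-16 | 202 16-27 | 203 27-41 | 200 41-59 |
Completion: 200=59  201=6  202=27  203=41  204=16
Turnaround (C−A): 200=59  201=6  202=27  203=41  204=16
Waiting = turnaround − burst: 200=41, 201=0, 202=16, 203=27, 204=6
Total waiting = 41 + 0 + 16 + 27 + 6 = 90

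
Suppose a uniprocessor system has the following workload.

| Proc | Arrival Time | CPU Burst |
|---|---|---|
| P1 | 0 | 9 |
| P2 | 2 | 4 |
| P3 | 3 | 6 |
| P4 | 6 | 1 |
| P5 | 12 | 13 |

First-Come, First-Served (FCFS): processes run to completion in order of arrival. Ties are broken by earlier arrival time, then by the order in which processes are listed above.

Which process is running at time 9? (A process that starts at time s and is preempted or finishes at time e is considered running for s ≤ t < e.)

Timeline: | P1 0-9 | P2 9-13 | P3 13-19 | P4 19-20 | P5 20-33 |
Completion: P1=9  P2=13  P3=19  P4=20  P5=33

P2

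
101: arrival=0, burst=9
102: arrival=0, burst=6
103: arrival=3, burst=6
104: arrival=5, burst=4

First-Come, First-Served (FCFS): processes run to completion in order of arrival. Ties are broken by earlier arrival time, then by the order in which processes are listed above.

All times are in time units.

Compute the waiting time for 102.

Schedule: | 101 0-9 | 102 9-15 | 103 15-21 | 104 21-25 |
Completion: 101=9  102=15  103=21  104=25
Waiting(102) = turnaround − burst = 15 − 6 = 9

9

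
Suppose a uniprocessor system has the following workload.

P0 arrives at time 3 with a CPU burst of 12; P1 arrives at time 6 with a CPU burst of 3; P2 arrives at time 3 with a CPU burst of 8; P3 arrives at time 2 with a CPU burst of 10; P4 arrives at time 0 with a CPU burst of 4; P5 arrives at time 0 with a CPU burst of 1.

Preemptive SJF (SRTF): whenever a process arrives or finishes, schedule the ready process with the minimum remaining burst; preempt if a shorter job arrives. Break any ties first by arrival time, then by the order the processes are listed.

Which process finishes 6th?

P0

Gantt: | P5 0-1 | P4 1-5 | P2 5-6 | P1 6-9 | P2 9-16 | P3 16-26 | P0 26-38 |
Completion: P0=38  P1=9  P2=16  P3=26  P4=5  P5=1
Turnaround (C−A): P0=35  P1=3  P2=13  P3=24  P4=5  P5=1
Finish order: P5 → P4 → P1 → P2 → P3 → P0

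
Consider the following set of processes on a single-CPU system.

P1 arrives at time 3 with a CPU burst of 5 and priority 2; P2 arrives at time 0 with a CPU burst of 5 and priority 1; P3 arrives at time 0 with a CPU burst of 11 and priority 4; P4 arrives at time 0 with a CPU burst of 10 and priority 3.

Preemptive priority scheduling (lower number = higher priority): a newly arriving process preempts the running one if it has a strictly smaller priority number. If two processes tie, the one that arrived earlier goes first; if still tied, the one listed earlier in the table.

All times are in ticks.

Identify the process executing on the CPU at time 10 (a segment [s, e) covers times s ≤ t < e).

P4

Gantt: | P2 0-5 | P1 5-10 | P4 10-20 | P3 20-31 |
Completion: P1=10  P2=5  P3=31  P4=20
Turnaround (C−A): P1=7  P2=5  P3=31  P4=20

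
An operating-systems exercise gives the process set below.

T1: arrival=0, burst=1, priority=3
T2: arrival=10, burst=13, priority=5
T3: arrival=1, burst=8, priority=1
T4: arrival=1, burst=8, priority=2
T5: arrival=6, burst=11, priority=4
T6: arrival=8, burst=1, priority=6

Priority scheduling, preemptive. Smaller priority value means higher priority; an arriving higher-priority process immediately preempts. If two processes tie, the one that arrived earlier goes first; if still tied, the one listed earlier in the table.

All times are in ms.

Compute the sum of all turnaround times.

Schedule: | T1 0-1 | T3 1-9 | T4 9-17 | T5 17-28 | T2 28-41 | T6 41-42 |
Completion: T1=1  T2=41  T3=9  T4=17  T5=28  T6=42
Turnaround (C−A): T1=1  T2=31  T3=8  T4=16  T5=22  T6=34
Turnaround = completion − arrival: T1=1, T2=31, T3=8, T4=16, T5=22, T6=34
Total turnaround = 1 + 31 + 8 + 16 + 22 + 34 = 112

112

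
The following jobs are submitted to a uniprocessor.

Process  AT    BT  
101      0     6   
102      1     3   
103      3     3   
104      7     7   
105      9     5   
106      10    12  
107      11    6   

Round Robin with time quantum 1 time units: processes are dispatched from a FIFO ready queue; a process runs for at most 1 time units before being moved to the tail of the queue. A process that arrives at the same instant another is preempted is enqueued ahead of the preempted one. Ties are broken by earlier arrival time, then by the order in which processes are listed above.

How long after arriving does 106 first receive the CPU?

Gantt: | 101 0-1 | 102 1-2 | 101 2-3 | 102 3-4 | 103 4-5 | 101 5-6 | 102 6-7 | 103 7-8 | 101 8-9 | 104 9-10 | 103 10-11 | 105 11-12 | 101 12-13 | 106 13-14 | 104 14-15 | 107 15-16 | 105 16-17 | 101 17-18 | 106 18-19 | 104 19-20 | 107 20-21 | 105 21-22 | 106 22-23 | 104 23-24 | 107 24-25 | 105 25-26 | 106 26-27 | 104 27-28 | 107 28-29 | 105 29-30 | 106 30-31 | 104 31-32 | 107 32-33 | 106 33-34 | 104 34-35 | 107 35-36 | 106 36-42 |
Completion: 101=18  102=7  103=11  104=35  105=30  106=42  107=36
Response(106) = first start − arrival = 13 − 10 = 3

3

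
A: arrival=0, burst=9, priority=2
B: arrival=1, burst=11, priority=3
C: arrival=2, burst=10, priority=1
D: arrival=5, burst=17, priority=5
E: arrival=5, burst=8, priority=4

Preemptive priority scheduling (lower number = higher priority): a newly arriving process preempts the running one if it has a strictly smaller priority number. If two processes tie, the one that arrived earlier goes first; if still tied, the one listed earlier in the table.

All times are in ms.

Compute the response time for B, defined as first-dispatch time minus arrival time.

18

Gantt: | A 0-2 | C 2-12 | A 12-19 | B 19-30 | E 30-38 | D 38-55 |
Completion: A=19  B=30  C=12  D=55  E=38
Turnaround (C−A): A=19  B=29  C=10  D=50  E=33
Response(B) = first start − arrival = 19 − 1 = 18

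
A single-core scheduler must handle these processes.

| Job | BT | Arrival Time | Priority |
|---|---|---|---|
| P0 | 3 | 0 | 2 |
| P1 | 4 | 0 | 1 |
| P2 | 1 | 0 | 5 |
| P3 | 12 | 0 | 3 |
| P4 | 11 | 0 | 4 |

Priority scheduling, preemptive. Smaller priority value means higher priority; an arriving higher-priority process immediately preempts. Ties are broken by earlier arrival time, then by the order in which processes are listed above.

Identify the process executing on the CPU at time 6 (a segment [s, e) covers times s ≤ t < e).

P0

Timeline: | P1 0-4 | P0 4-7 | P3 7-19 | P4 19-30 | P2 30-31 |
Completion: P0=7  P1=4  P2=31  P3=19  P4=30
Turnaround (C−A): P0=7  P1=4  P2=31  P3=19  P4=30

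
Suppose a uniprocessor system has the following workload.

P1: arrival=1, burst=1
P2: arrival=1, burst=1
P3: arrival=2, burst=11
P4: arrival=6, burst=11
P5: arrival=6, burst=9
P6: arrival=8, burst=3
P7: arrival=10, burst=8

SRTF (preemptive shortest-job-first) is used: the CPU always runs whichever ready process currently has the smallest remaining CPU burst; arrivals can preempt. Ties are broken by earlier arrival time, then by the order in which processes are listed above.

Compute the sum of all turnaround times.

Gantt: | idle 0-1 | P1 1-2 | P2 2-3 | P3 3-8 | P6 8-11 | P3 11-17 | P7 17-25 | P5 25-34 | P4 34-45 |
Completion: P1=2  P2=3  P3=17  P4=45  P5=34  P6=11  P7=25
Turnaround (C−A): P1=1  P2=2  P3=15  P4=39  P5=28  P6=3  P7=15
Turnaround = completion − arrival: P1=1, P2=2, P3=15, P4=39, P5=28, P6=3, P7=15
Total turnaround = 1 + 2 + 15 + 39 + 28 + 3 + 15 = 103

103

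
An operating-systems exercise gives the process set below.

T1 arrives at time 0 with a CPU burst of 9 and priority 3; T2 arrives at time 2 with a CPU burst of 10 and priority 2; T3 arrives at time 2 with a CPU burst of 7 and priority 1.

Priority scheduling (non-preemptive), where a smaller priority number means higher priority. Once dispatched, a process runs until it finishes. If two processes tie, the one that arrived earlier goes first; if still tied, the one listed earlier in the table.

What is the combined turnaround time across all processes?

Timeline: | T1 0-9 | T3 9-16 | T2 16-26 |
Completion: T1=9  T2=26  T3=16
Turnaround (C−A): T1=9  T2=24  T3=14
Turnaround = completion − arrival: T1=9, T2=24, T3=14
Total turnaround = 9 + 24 + 14 = 47

47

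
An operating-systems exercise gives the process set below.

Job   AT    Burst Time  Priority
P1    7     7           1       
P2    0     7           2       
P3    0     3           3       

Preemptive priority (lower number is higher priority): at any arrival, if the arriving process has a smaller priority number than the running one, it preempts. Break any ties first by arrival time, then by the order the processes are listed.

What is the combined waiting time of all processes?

Timeline: | P2 0-7 | P1 7-14 | P3 14-17 |
Completion: P1=14  P2=7  P3=17
Turnaround (C−A): P1=7  P2=7  P3=17
Waiting = turnaround − burst: P1=0, P2=0, P3=14
Total waiting = 0 + 0 + 14 = 14

14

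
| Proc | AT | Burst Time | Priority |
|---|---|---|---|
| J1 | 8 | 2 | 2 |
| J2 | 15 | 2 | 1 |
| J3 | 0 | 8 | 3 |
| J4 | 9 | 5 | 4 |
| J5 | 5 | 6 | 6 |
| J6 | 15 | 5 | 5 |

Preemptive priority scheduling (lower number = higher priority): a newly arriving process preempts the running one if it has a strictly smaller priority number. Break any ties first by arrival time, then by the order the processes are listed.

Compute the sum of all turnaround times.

Timeline: | J3 0-8 | J1 8-10 | J4 10-15 | J2 15-17 | J6 17-22 | J5 22-28 |
Completion: J1=10  J2=17  J3=8  J4=15  J5=28  J6=22
Turnaround (C−A): J1=2  J2=2  J3=8  J4=6  J5=23  J6=7
Turnaround = completion − arrival: J1=2, J2=2, J3=8, J4=6, J5=23, J6=7
Total turnaround = 2 + 2 + 8 + 6 + 23 + 7 = 48

48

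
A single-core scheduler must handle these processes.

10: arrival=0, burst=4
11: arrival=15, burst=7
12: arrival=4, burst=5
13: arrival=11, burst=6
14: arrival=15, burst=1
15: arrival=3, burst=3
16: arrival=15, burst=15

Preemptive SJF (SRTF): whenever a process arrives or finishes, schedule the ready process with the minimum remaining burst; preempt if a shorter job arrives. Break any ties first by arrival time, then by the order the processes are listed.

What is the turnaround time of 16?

26

Timeline: | 10 0-4 | 15 4-7 | 12 7-12 | 13 12-15 | 14 15-16 | 13 16-19 | 11 19-26 | 16 26-41 |
Completion: 10=4  11=26  12=12  13=19  14=16  15=7  16=41
Turnaround (C−A): 10=4  11=11  12=8  13=8  14=1  15=4  16=26
Turnaround(16) = completion − arrival = 41 − 15 = 26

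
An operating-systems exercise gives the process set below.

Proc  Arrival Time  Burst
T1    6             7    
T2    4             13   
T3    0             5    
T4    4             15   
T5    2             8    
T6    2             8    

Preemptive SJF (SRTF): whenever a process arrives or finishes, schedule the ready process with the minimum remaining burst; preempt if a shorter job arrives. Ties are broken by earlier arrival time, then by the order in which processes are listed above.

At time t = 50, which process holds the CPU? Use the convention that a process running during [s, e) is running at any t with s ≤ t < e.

Gantt: | T3 0-5 | T5 5-13 | T1 13-20 | T6 20-28 | T2 28-41 | T4 41-56 |
Completion: T1=20  T2=41  T3=5  T4=56  T5=13  T6=28

T4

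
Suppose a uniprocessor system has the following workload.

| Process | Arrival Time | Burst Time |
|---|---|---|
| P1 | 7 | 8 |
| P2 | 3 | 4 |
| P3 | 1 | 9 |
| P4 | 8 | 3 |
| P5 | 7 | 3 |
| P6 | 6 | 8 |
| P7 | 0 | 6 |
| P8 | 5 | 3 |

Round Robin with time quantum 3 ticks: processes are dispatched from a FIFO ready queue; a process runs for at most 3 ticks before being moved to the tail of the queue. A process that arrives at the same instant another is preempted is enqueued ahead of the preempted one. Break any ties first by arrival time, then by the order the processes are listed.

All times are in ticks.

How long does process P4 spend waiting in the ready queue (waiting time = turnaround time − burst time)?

19

Timeline: | P7 0-3 | P3 3-6 | P2 6-9 | P7 9-12 | P8 12-15 | P6 15-18 | P3 18-21 | P1 21-24 | P5 24-27 | P4 27-30 | P2 30-31 | P6 31-34 | P3 34-37 | P1 37-40 | P6 40-42 | P1 42-44 |
Completion: P1=44  P2=31  P3=37  P4=30  P5=27  P6=42  P7=12  P8=15
Turnaround (C−A): P1=37  P2=28  P3=36  P4=22  P5=20  P6=36  P7=12  P8=10
Waiting(P4) = turnaround − burst = 22 − 3 = 19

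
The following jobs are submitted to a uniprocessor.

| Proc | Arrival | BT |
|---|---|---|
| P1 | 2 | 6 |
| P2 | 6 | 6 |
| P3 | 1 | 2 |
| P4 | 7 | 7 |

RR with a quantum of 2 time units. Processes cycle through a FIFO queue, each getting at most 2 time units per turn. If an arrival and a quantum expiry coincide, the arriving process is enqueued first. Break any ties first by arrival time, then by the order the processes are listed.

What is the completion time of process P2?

Gantt: | idle 0-1 | P3 1-3 | P1 3-7 | P2 7-9 | P4 9-11 | P1 11-13 | P2 13-15 | P4 15-17 | P2 17-19 | P4 19-22 |
Completion: P1=13  P2=19  P3=3  P4=22
Turnaround (C−A): P1=11  P2=13  P3=2  P4=15

19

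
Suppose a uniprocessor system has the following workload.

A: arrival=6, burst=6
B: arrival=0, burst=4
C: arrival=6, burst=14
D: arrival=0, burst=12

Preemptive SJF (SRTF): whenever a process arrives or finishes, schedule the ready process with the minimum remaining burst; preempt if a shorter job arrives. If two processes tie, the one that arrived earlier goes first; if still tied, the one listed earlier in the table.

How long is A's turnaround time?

Schedule: | B 0-4 | D 4-6 | A 6-12 | D 12-22 | C 22-36 |
Completion: A=12  B=4  C=36  D=22
Turnaround(A) = completion − arrival = 12 − 6 = 6

6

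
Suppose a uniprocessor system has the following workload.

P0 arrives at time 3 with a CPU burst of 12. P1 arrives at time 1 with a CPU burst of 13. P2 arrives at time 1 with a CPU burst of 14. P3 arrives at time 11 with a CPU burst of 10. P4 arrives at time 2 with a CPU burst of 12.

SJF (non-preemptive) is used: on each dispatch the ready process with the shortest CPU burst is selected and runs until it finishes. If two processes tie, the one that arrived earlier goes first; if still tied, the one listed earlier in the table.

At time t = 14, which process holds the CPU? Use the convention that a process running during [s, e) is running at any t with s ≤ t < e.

Timeline: | idle 0-1 | P1 1-14 | P3 14-24 | P4 24-36 | P0 36-48 | P2 48-62 |
Completion: P0=48  P1=14  P2=62  P3=24  P4=36
Turnaround (C−A): P0=45  P1=13  P2=61  P3=13  P4=34

P3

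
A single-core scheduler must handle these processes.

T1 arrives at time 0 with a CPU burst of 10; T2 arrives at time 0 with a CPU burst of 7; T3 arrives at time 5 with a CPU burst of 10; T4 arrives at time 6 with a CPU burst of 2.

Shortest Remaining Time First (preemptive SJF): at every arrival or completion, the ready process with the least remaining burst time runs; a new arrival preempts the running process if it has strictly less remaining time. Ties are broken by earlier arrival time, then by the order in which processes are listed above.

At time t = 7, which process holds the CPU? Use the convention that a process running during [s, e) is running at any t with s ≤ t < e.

Schedule: | T2 0-7 | T4 7-9 | T1 9-19 | T3 19-29 |
Completion: T1=19  T2=7  T3=29  T4=9

T4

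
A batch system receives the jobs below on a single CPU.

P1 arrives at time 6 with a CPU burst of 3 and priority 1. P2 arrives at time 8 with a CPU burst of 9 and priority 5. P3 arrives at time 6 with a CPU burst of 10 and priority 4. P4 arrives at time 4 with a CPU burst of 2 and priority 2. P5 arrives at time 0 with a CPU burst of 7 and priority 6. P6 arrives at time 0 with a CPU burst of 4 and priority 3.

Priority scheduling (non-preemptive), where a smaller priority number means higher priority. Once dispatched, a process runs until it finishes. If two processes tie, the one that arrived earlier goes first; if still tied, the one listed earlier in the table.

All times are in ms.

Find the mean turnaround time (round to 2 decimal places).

Schedule: | P6 0-4 | P4 4-6 | P1 6-9 | P3 9-19 | P2 19-28 | P5 28-35 |
Completion: P1=9  P2=28  P3=19  P4=6  P5=35  P6=4
Turnaround times: P1=3, P2=20, P3=13, P4=2, P5=35, P6=4
Average turnaround = (3+20+13+2+35+4) / 6 = 77/6 = 12.83

12.83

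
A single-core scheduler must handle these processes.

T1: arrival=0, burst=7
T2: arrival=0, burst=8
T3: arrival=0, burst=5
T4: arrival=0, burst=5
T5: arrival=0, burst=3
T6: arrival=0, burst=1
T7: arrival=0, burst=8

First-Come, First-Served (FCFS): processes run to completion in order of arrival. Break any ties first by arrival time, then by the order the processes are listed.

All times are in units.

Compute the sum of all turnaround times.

161

Schedule: | T1 0-7 | T2 7-15 | T3 15-20 | T4 20-25 | T5 25-28 | T6 28-29 | T7 29-37 |
Completion: T1=7  T2=15  T3=20  T4=25  T5=28  T6=29  T7=37
Turnaround (C−A): T1=7  T2=15  T3=20  T4=25  T5=28  T6=29  T7=37
Turnaround = completion − arrival: T1=7, T2=15, T3=20, T4=25, T5=28, T6=29, T7=37
Total turnaround = 7 + 15 + 20 + 25 + 28 + 29 + 37 = 161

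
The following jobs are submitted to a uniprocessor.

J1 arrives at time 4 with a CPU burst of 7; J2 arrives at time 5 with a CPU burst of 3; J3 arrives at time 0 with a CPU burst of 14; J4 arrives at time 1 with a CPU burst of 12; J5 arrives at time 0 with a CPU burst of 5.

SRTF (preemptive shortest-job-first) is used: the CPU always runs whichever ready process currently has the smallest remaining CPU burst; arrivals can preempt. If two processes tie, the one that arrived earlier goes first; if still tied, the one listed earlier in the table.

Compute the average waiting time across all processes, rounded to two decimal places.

9.00

Timeline: | J5 0-5 | J2 5-8 | J1 8-15 | J4 15-27 | J3 27-41 |
Completion: J1=15  J2=8  J3=41  J4=27  J5=5
Turnaround (C−A): J1=11  J2=3  J3=41  J4=26  J5=5
Waiting times: J1=4, J2=0, J3=27, J4=14, J5=0
Average waiting = (4+0+27+14+0) / 5 = 45/5 = 9.00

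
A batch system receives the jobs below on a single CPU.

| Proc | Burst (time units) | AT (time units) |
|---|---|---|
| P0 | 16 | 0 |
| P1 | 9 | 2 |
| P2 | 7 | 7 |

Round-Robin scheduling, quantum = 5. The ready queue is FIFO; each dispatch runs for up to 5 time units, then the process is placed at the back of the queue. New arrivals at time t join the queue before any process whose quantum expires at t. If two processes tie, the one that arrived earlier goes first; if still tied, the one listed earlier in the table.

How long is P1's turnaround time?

22

Schedule: | P0 0-5 | P1 5-10 | P0 10-15 | P2 15-20 | P1 20-24 | P0 24-29 | P2 29-31 | P0 31-32 |
Completion: P0=32  P1=24  P2=31
Turnaround(P1) = completion − arrival = 24 − 2 = 22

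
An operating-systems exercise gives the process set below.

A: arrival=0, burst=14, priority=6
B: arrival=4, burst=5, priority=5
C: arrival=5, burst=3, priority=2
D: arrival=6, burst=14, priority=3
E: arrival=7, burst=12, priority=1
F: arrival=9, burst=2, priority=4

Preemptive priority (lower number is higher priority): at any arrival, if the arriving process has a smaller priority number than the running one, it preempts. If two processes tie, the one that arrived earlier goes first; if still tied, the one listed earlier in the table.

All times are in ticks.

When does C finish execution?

20

Schedule: | A 0-4 | B 4-5 | C 5-7 | E 7-19 | C 19-20 | D 20-34 | F 34-36 | B 36-40 | A 40-50 |
Completion: A=50  B=40  C=20  D=34  E=19  F=36
Turnaround (C−A): A=50  B=36  C=15  D=28  E=12  F=27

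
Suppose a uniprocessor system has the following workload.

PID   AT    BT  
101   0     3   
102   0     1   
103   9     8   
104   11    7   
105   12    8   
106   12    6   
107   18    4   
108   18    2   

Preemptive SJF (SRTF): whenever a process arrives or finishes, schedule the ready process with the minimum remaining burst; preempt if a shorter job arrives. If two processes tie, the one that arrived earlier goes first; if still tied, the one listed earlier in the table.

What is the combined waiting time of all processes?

Schedule: | 102 0-1 | 101 1-4 | idle 4-9 | 103 9-17 | 106 17-18 | 108 18-20 | 107 20-24 | 106 24-29 | 104 29-36 | 105 36-44 |
Completion: 101=4  102=1  103=17  104=36  105=44  106=29  107=24  108=20
Turnaround (C−A): 101=4  102=1  103=8  104=25  105=32  106=17  107=6  108=2
Waiting = turnaround − burst: 101=1, 102=0, 103=0, 104=18, 105=24, 106=11, 107=2, 108=0
Total waiting = 1 + 0 + 0 + 18 + 24 + 11 + 2 + 0 = 56

56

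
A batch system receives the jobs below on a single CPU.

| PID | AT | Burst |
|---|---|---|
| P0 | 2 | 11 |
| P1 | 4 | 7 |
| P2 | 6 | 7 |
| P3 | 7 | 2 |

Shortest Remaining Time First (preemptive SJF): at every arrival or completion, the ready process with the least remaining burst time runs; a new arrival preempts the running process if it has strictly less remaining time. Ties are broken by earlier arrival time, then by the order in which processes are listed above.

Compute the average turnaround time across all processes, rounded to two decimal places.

Gantt: | idle 0-2 | P0 2-4 | P1 4-7 | P3 7-9 | P1 9-13 | P2 13-20 | P0 20-29 |
Completion: P0=29  P1=13  P2=20  P3=9
Turnaround times: P0=27, P1=9, P2=14, P3=2
Average turnaround = (27+9+14+2) / 4 = 52/4 = 13.00

13.00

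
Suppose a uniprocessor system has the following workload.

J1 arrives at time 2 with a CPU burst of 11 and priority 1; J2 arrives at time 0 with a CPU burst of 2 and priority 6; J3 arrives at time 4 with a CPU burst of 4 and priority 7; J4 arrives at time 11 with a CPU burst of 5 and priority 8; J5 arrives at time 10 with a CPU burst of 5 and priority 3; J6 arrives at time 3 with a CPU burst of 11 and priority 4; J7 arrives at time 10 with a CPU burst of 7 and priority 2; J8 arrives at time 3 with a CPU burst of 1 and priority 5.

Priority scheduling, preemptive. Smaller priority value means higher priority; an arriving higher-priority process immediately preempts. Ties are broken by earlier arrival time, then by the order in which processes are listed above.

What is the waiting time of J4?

Gantt: | J2 0-2 | J1 2-13 | J7 13-20 | J5 20-25 | J6 25-36 | J8 36-37 | J3 37-41 | J4 41-46 |
Completion: J1=13  J2=2  J3=41  J4=46  J5=25  J6=36  J7=20  J8=37
Turnaround (C−A): J1=11  J2=2  J3=37  J4=35  J5=15  J6=33  J7=10  J8=34
Waiting(J4) = turnaround − burst = 35 − 5 = 30

30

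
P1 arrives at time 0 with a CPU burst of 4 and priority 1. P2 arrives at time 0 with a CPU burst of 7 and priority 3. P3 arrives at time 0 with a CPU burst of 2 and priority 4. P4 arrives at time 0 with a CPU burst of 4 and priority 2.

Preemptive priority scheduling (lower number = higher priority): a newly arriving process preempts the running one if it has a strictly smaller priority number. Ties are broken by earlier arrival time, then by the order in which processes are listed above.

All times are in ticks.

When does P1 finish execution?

Schedule: | P1 0-4 | P4 4-8 | P2 8-15 | P3 15-17 |
Completion: P1=4  P2=15  P3=17  P4=8
Turnaround (C−A): P1=4  P2=15  P3=17  P4=8

4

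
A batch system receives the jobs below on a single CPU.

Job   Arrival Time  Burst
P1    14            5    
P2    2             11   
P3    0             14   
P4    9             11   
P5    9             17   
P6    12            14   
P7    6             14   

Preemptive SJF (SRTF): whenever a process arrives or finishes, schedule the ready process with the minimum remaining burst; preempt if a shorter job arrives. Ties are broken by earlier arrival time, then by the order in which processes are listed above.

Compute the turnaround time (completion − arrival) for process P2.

Gantt: | P3 0-2 | P2 2-13 | P4 13-14 | P1 14-19 | P4 19-29 | P3 29-41 | P7 41-55 | P6 55-69 | P5 69-86 |
Completion: P1=19  P2=13  P3=41  P4=29  P5=86  P6=69  P7=55
Turnaround (C−A): P1=5  P2=11  P3=41  P4=20  P5=77  P6=57  P7=49
Turnaround(P2) = completion − arrival = 13 − 2 = 11

11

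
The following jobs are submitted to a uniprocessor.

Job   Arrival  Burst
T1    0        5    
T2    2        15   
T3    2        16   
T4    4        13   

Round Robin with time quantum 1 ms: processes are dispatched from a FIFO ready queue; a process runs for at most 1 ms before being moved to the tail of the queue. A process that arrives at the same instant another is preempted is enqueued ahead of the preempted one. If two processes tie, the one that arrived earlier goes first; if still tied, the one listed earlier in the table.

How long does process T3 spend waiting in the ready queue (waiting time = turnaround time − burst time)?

31

Timeline: | T1 0-2 | T2 2-3 | T3 3-4 | T1 4-5 | T2 5-6 | T4 6-7 | T3 7-8 | T1 8-9 | T2 9-10 | T4 10-11 | T3 11-12 | T1 12-13 | T2 13-14 | T4 14-15 | T3 15-16 | T2 16-17 | T4 17-18 | T3 18-19 | T2 19-20 | T4 20-21 | T3 21-22 | T2 22-23 | T4 23-24 | T3 24-25 | T2 25-26 | T4 26-27 | T3 27-28 | T2 28-29 | T4 29-30 | T3 30-31 | T2 31-32 | T4 32-33 | T3 33-34 | T2 34-35 | T4 35-36 | T3 36-37 | T2 37-38 | T4 38-39 | T3 39-40 | T2 40-41 | T4 41-42 | T3 42-43 | T2 43-44 | T4 44-45 | T3 45-46 | T2 46-47 | T3 47-49 |
Completion: T1=13  T2=47  T3=49  T4=45
Waiting(T3) = turnaround − burst = 47 − 16 = 31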